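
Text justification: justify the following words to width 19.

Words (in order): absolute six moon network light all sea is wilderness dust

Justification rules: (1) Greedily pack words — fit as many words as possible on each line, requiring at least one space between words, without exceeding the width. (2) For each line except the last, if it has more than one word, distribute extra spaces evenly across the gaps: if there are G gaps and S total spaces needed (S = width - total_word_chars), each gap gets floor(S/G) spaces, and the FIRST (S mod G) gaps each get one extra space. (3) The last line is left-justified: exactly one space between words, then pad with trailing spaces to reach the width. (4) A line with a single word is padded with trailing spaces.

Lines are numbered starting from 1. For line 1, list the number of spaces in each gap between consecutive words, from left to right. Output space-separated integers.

Answer: 2 2

Derivation:
Line 1: ['absolute', 'six', 'moon'] (min_width=17, slack=2)
Line 2: ['network', 'light', 'all'] (min_width=17, slack=2)
Line 3: ['sea', 'is', 'wilderness'] (min_width=17, slack=2)
Line 4: ['dust'] (min_width=4, slack=15)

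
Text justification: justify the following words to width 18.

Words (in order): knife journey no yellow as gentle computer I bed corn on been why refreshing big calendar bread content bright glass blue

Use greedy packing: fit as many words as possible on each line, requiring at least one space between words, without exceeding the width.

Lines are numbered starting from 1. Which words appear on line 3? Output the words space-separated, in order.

Answer: computer I bed

Derivation:
Line 1: ['knife', 'journey', 'no'] (min_width=16, slack=2)
Line 2: ['yellow', 'as', 'gentle'] (min_width=16, slack=2)
Line 3: ['computer', 'I', 'bed'] (min_width=14, slack=4)
Line 4: ['corn', 'on', 'been', 'why'] (min_width=16, slack=2)
Line 5: ['refreshing', 'big'] (min_width=14, slack=4)
Line 6: ['calendar', 'bread'] (min_width=14, slack=4)
Line 7: ['content', 'bright'] (min_width=14, slack=4)
Line 8: ['glass', 'blue'] (min_width=10, slack=8)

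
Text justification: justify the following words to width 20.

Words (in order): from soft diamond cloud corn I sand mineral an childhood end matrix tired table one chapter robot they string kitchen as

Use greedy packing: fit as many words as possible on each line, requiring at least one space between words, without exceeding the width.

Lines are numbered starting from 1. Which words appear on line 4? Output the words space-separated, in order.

Line 1: ['from', 'soft', 'diamond'] (min_width=17, slack=3)
Line 2: ['cloud', 'corn', 'I', 'sand'] (min_width=17, slack=3)
Line 3: ['mineral', 'an', 'childhood'] (min_width=20, slack=0)
Line 4: ['end', 'matrix', 'tired'] (min_width=16, slack=4)
Line 5: ['table', 'one', 'chapter'] (min_width=17, slack=3)
Line 6: ['robot', 'they', 'string'] (min_width=17, slack=3)
Line 7: ['kitchen', 'as'] (min_width=10, slack=10)

Answer: end matrix tired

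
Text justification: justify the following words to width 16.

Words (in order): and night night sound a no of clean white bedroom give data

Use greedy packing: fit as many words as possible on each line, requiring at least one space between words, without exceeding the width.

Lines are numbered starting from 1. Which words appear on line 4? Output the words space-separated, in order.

Answer: bedroom give

Derivation:
Line 1: ['and', 'night', 'night'] (min_width=15, slack=1)
Line 2: ['sound', 'a', 'no', 'of'] (min_width=13, slack=3)
Line 3: ['clean', 'white'] (min_width=11, slack=5)
Line 4: ['bedroom', 'give'] (min_width=12, slack=4)
Line 5: ['data'] (min_width=4, slack=12)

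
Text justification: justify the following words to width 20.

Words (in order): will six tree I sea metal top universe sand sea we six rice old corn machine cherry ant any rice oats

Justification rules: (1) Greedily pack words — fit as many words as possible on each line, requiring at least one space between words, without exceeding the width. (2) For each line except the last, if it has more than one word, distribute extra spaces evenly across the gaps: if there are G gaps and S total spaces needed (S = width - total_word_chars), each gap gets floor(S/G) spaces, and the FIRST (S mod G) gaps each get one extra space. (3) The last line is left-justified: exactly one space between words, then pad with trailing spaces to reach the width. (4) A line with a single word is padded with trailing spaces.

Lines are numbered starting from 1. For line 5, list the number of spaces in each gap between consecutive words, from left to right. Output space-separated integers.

Answer: 2 1 1

Derivation:
Line 1: ['will', 'six', 'tree', 'I', 'sea'] (min_width=19, slack=1)
Line 2: ['metal', 'top', 'universe'] (min_width=18, slack=2)
Line 3: ['sand', 'sea', 'we', 'six', 'rice'] (min_width=20, slack=0)
Line 4: ['old', 'corn', 'machine'] (min_width=16, slack=4)
Line 5: ['cherry', 'ant', 'any', 'rice'] (min_width=19, slack=1)
Line 6: ['oats'] (min_width=4, slack=16)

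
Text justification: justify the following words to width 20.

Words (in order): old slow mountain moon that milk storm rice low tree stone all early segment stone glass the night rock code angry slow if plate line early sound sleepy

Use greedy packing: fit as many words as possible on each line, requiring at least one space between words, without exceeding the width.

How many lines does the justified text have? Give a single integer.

Answer: 9

Derivation:
Line 1: ['old', 'slow', 'mountain'] (min_width=17, slack=3)
Line 2: ['moon', 'that', 'milk', 'storm'] (min_width=20, slack=0)
Line 3: ['rice', 'low', 'tree', 'stone'] (min_width=19, slack=1)
Line 4: ['all', 'early', 'segment'] (min_width=17, slack=3)
Line 5: ['stone', 'glass', 'the'] (min_width=15, slack=5)
Line 6: ['night', 'rock', 'code'] (min_width=15, slack=5)
Line 7: ['angry', 'slow', 'if', 'plate'] (min_width=19, slack=1)
Line 8: ['line', 'early', 'sound'] (min_width=16, slack=4)
Line 9: ['sleepy'] (min_width=6, slack=14)
Total lines: 9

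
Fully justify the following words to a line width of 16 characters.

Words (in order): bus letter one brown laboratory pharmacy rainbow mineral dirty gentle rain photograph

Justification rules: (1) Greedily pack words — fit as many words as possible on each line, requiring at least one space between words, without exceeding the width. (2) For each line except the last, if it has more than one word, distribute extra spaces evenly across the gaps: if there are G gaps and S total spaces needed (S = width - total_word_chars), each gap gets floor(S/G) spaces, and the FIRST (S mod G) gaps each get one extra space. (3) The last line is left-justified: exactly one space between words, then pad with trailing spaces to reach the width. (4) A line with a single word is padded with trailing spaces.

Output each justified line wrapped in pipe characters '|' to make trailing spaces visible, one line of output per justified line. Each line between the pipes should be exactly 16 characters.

Line 1: ['bus', 'letter', 'one'] (min_width=14, slack=2)
Line 2: ['brown', 'laboratory'] (min_width=16, slack=0)
Line 3: ['pharmacy', 'rainbow'] (min_width=16, slack=0)
Line 4: ['mineral', 'dirty'] (min_width=13, slack=3)
Line 5: ['gentle', 'rain'] (min_width=11, slack=5)
Line 6: ['photograph'] (min_width=10, slack=6)

Answer: |bus  letter  one|
|brown laboratory|
|pharmacy rainbow|
|mineral    dirty|
|gentle      rain|
|photograph      |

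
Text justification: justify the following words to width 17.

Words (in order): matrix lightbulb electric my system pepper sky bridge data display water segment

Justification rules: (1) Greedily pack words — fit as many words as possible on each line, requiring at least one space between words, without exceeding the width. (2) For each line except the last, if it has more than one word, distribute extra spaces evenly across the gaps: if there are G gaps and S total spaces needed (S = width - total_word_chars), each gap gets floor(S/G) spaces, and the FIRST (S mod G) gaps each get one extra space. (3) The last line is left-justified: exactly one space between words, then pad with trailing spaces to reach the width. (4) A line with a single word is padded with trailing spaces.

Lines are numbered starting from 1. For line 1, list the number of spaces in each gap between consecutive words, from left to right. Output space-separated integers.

Line 1: ['matrix', 'lightbulb'] (min_width=16, slack=1)
Line 2: ['electric', 'my'] (min_width=11, slack=6)
Line 3: ['system', 'pepper', 'sky'] (min_width=17, slack=0)
Line 4: ['bridge', 'data'] (min_width=11, slack=6)
Line 5: ['display', 'water'] (min_width=13, slack=4)
Line 6: ['segment'] (min_width=7, slack=10)

Answer: 2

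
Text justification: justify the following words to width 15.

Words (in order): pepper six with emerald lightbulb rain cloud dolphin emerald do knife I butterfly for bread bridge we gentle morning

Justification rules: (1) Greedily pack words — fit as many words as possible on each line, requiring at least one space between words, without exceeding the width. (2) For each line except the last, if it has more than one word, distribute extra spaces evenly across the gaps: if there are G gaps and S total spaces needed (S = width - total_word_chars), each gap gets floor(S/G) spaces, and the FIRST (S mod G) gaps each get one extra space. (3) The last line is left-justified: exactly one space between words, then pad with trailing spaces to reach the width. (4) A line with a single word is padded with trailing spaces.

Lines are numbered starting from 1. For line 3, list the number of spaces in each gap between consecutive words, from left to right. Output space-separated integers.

Answer: 2

Derivation:
Line 1: ['pepper', 'six', 'with'] (min_width=15, slack=0)
Line 2: ['emerald'] (min_width=7, slack=8)
Line 3: ['lightbulb', 'rain'] (min_width=14, slack=1)
Line 4: ['cloud', 'dolphin'] (min_width=13, slack=2)
Line 5: ['emerald', 'do'] (min_width=10, slack=5)
Line 6: ['knife', 'I'] (min_width=7, slack=8)
Line 7: ['butterfly', 'for'] (min_width=13, slack=2)
Line 8: ['bread', 'bridge', 'we'] (min_width=15, slack=0)
Line 9: ['gentle', 'morning'] (min_width=14, slack=1)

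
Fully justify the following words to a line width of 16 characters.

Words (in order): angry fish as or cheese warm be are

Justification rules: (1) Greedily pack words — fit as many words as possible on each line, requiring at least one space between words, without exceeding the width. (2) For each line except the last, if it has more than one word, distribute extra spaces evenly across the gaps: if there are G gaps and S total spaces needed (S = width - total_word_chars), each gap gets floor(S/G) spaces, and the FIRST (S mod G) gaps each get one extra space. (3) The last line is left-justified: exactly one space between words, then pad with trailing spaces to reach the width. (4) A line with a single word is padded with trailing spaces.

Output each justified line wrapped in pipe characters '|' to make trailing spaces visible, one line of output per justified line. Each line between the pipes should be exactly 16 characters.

Answer: |angry fish as or|
|cheese  warm  be|
|are             |

Derivation:
Line 1: ['angry', 'fish', 'as', 'or'] (min_width=16, slack=0)
Line 2: ['cheese', 'warm', 'be'] (min_width=14, slack=2)
Line 3: ['are'] (min_width=3, slack=13)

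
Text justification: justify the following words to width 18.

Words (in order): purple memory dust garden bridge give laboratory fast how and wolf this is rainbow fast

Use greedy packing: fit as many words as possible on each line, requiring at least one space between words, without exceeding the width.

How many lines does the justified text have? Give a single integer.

Line 1: ['purple', 'memory', 'dust'] (min_width=18, slack=0)
Line 2: ['garden', 'bridge', 'give'] (min_width=18, slack=0)
Line 3: ['laboratory', 'fast'] (min_width=15, slack=3)
Line 4: ['how', 'and', 'wolf', 'this'] (min_width=17, slack=1)
Line 5: ['is', 'rainbow', 'fast'] (min_width=15, slack=3)
Total lines: 5

Answer: 5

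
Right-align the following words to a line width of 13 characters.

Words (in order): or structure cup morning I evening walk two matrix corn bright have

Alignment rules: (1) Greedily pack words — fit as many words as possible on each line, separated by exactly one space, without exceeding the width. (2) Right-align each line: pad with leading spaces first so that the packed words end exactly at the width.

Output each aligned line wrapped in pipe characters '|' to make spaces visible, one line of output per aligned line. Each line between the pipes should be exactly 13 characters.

Answer: | or structure|
|cup morning I|
| evening walk|
|   two matrix|
|  corn bright|
|         have|

Derivation:
Line 1: ['or', 'structure'] (min_width=12, slack=1)
Line 2: ['cup', 'morning', 'I'] (min_width=13, slack=0)
Line 3: ['evening', 'walk'] (min_width=12, slack=1)
Line 4: ['two', 'matrix'] (min_width=10, slack=3)
Line 5: ['corn', 'bright'] (min_width=11, slack=2)
Line 6: ['have'] (min_width=4, slack=9)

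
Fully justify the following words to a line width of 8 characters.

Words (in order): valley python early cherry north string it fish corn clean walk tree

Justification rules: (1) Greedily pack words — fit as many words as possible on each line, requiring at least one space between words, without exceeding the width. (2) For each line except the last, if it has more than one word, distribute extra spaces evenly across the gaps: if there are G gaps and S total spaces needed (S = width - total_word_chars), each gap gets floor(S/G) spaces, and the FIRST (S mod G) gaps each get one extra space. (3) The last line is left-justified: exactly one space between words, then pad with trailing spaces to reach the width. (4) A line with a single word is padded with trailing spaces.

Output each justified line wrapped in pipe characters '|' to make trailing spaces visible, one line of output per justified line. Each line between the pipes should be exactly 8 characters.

Line 1: ['valley'] (min_width=6, slack=2)
Line 2: ['python'] (min_width=6, slack=2)
Line 3: ['early'] (min_width=5, slack=3)
Line 4: ['cherry'] (min_width=6, slack=2)
Line 5: ['north'] (min_width=5, slack=3)
Line 6: ['string'] (min_width=6, slack=2)
Line 7: ['it', 'fish'] (min_width=7, slack=1)
Line 8: ['corn'] (min_width=4, slack=4)
Line 9: ['clean'] (min_width=5, slack=3)
Line 10: ['walk'] (min_width=4, slack=4)
Line 11: ['tree'] (min_width=4, slack=4)

Answer: |valley  |
|python  |
|early   |
|cherry  |
|north   |
|string  |
|it  fish|
|corn    |
|clean   |
|walk    |
|tree    |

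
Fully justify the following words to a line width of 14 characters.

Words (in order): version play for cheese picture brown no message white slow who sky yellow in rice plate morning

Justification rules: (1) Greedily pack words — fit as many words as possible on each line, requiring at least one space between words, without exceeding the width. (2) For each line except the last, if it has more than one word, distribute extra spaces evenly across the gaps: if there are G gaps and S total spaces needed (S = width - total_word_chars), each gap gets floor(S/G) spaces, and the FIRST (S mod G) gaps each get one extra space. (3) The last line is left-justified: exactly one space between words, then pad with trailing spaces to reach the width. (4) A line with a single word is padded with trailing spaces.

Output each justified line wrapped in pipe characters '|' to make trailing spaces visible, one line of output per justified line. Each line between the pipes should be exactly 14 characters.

Answer: |version   play|
|for     cheese|
|picture  brown|
|no     message|
|white slow who|
|sky  yellow in|
|rice     plate|
|morning       |

Derivation:
Line 1: ['version', 'play'] (min_width=12, slack=2)
Line 2: ['for', 'cheese'] (min_width=10, slack=4)
Line 3: ['picture', 'brown'] (min_width=13, slack=1)
Line 4: ['no', 'message'] (min_width=10, slack=4)
Line 5: ['white', 'slow', 'who'] (min_width=14, slack=0)
Line 6: ['sky', 'yellow', 'in'] (min_width=13, slack=1)
Line 7: ['rice', 'plate'] (min_width=10, slack=4)
Line 8: ['morning'] (min_width=7, slack=7)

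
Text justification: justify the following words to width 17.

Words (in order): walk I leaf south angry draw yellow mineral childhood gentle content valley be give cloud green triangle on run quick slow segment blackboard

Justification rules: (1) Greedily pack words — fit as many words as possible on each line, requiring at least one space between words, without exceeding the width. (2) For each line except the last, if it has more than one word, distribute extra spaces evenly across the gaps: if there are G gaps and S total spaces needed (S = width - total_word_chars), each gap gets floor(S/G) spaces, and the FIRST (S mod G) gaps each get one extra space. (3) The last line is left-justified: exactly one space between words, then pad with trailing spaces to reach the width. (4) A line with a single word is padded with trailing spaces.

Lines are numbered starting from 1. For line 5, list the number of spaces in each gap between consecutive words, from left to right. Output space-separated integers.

Line 1: ['walk', 'I', 'leaf', 'south'] (min_width=17, slack=0)
Line 2: ['angry', 'draw', 'yellow'] (min_width=17, slack=0)
Line 3: ['mineral', 'childhood'] (min_width=17, slack=0)
Line 4: ['gentle', 'content'] (min_width=14, slack=3)
Line 5: ['valley', 'be', 'give'] (min_width=14, slack=3)
Line 6: ['cloud', 'green'] (min_width=11, slack=6)
Line 7: ['triangle', 'on', 'run'] (min_width=15, slack=2)
Line 8: ['quick', 'slow'] (min_width=10, slack=7)
Line 9: ['segment'] (min_width=7, slack=10)
Line 10: ['blackboard'] (min_width=10, slack=7)

Answer: 3 2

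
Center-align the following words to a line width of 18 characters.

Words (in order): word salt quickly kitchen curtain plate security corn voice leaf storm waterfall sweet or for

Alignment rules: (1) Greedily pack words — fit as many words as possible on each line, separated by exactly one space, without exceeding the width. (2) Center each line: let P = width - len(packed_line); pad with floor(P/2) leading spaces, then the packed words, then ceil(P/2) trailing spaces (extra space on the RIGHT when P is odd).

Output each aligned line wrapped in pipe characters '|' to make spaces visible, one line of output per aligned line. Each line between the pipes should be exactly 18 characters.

Line 1: ['word', 'salt', 'quickly'] (min_width=17, slack=1)
Line 2: ['kitchen', 'curtain'] (min_width=15, slack=3)
Line 3: ['plate', 'security'] (min_width=14, slack=4)
Line 4: ['corn', 'voice', 'leaf'] (min_width=15, slack=3)
Line 5: ['storm', 'waterfall'] (min_width=15, slack=3)
Line 6: ['sweet', 'or', 'for'] (min_width=12, slack=6)

Answer: |word salt quickly |
| kitchen curtain  |
|  plate security  |
| corn voice leaf  |
| storm waterfall  |
|   sweet or for   |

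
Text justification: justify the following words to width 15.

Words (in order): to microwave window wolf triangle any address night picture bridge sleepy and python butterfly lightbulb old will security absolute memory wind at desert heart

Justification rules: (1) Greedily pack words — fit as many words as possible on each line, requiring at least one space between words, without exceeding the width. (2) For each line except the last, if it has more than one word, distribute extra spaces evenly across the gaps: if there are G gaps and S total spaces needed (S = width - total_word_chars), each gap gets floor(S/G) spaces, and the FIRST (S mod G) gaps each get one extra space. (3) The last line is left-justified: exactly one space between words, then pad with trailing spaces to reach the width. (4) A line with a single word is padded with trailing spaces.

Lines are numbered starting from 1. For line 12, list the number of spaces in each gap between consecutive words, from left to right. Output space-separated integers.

Line 1: ['to', 'microwave'] (min_width=12, slack=3)
Line 2: ['window', 'wolf'] (min_width=11, slack=4)
Line 3: ['triangle', 'any'] (min_width=12, slack=3)
Line 4: ['address', 'night'] (min_width=13, slack=2)
Line 5: ['picture', 'bridge'] (min_width=14, slack=1)
Line 6: ['sleepy', 'and'] (min_width=10, slack=5)
Line 7: ['python'] (min_width=6, slack=9)
Line 8: ['butterfly'] (min_width=9, slack=6)
Line 9: ['lightbulb', 'old'] (min_width=13, slack=2)
Line 10: ['will', 'security'] (min_width=13, slack=2)
Line 11: ['absolute', 'memory'] (min_width=15, slack=0)
Line 12: ['wind', 'at', 'desert'] (min_width=14, slack=1)
Line 13: ['heart'] (min_width=5, slack=10)

Answer: 2 1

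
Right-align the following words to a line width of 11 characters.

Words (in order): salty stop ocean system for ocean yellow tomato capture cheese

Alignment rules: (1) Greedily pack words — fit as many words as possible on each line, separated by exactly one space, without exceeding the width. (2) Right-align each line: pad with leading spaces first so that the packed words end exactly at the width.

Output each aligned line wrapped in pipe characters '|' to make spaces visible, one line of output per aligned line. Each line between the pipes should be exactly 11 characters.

Answer: | salty stop|
|      ocean|
| system for|
|      ocean|
|     yellow|
|     tomato|
|    capture|
|     cheese|

Derivation:
Line 1: ['salty', 'stop'] (min_width=10, slack=1)
Line 2: ['ocean'] (min_width=5, slack=6)
Line 3: ['system', 'for'] (min_width=10, slack=1)
Line 4: ['ocean'] (min_width=5, slack=6)
Line 5: ['yellow'] (min_width=6, slack=5)
Line 6: ['tomato'] (min_width=6, slack=5)
Line 7: ['capture'] (min_width=7, slack=4)
Line 8: ['cheese'] (min_width=6, slack=5)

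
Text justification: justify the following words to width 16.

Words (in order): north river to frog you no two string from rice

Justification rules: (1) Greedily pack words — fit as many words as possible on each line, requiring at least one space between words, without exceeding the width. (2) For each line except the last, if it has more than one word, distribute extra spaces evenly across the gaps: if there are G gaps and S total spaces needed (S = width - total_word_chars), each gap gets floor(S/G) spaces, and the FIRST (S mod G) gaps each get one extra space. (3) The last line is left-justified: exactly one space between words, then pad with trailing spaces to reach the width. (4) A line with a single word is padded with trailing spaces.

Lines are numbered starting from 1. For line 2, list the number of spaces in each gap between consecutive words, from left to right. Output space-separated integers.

Answer: 2 1 1

Derivation:
Line 1: ['north', 'river', 'to'] (min_width=14, slack=2)
Line 2: ['frog', 'you', 'no', 'two'] (min_width=15, slack=1)
Line 3: ['string', 'from', 'rice'] (min_width=16, slack=0)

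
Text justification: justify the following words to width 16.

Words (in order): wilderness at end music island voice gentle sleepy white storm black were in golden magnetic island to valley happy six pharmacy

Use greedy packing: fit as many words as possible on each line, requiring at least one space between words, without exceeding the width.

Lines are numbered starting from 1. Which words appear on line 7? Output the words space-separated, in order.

Answer: magnetic island

Derivation:
Line 1: ['wilderness', 'at'] (min_width=13, slack=3)
Line 2: ['end', 'music', 'island'] (min_width=16, slack=0)
Line 3: ['voice', 'gentle'] (min_width=12, slack=4)
Line 4: ['sleepy', 'white'] (min_width=12, slack=4)
Line 5: ['storm', 'black', 'were'] (min_width=16, slack=0)
Line 6: ['in', 'golden'] (min_width=9, slack=7)
Line 7: ['magnetic', 'island'] (min_width=15, slack=1)
Line 8: ['to', 'valley', 'happy'] (min_width=15, slack=1)
Line 9: ['six', 'pharmacy'] (min_width=12, slack=4)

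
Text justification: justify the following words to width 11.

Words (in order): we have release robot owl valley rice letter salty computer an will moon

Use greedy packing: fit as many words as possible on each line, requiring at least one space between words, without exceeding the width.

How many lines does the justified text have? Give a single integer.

Answer: 8

Derivation:
Line 1: ['we', 'have'] (min_width=7, slack=4)
Line 2: ['release'] (min_width=7, slack=4)
Line 3: ['robot', 'owl'] (min_width=9, slack=2)
Line 4: ['valley', 'rice'] (min_width=11, slack=0)
Line 5: ['letter'] (min_width=6, slack=5)
Line 6: ['salty'] (min_width=5, slack=6)
Line 7: ['computer', 'an'] (min_width=11, slack=0)
Line 8: ['will', 'moon'] (min_width=9, slack=2)
Total lines: 8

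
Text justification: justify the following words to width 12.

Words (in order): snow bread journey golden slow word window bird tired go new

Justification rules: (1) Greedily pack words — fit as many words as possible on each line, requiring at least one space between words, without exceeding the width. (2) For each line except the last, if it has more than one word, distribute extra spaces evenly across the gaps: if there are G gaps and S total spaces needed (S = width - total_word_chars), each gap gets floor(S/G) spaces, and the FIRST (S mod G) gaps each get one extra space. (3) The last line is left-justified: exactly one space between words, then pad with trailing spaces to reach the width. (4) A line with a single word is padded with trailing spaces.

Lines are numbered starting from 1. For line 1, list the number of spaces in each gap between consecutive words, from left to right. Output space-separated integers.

Answer: 3

Derivation:
Line 1: ['snow', 'bread'] (min_width=10, slack=2)
Line 2: ['journey'] (min_width=7, slack=5)
Line 3: ['golden', 'slow'] (min_width=11, slack=1)
Line 4: ['word', 'window'] (min_width=11, slack=1)
Line 5: ['bird', 'tired'] (min_width=10, slack=2)
Line 6: ['go', 'new'] (min_width=6, slack=6)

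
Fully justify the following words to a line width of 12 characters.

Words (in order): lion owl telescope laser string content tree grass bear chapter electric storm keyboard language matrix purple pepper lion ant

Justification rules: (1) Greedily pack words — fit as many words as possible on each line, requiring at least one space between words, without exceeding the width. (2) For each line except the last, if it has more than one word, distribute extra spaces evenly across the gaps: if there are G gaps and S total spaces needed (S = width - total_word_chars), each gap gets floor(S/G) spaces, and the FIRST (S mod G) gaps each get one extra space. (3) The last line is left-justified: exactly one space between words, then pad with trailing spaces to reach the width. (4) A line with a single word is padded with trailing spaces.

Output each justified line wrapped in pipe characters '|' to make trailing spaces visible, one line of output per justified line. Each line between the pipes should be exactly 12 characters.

Answer: |lion     owl|
|telescope   |
|laser string|
|content tree|
|grass   bear|
|chapter     |
|electric    |
|storm       |
|keyboard    |
|language    |
|matrix      |
|purple      |
|pepper  lion|
|ant         |

Derivation:
Line 1: ['lion', 'owl'] (min_width=8, slack=4)
Line 2: ['telescope'] (min_width=9, slack=3)
Line 3: ['laser', 'string'] (min_width=12, slack=0)
Line 4: ['content', 'tree'] (min_width=12, slack=0)
Line 5: ['grass', 'bear'] (min_width=10, slack=2)
Line 6: ['chapter'] (min_width=7, slack=5)
Line 7: ['electric'] (min_width=8, slack=4)
Line 8: ['storm'] (min_width=5, slack=7)
Line 9: ['keyboard'] (min_width=8, slack=4)
Line 10: ['language'] (min_width=8, slack=4)
Line 11: ['matrix'] (min_width=6, slack=6)
Line 12: ['purple'] (min_width=6, slack=6)
Line 13: ['pepper', 'lion'] (min_width=11, slack=1)
Line 14: ['ant'] (min_width=3, slack=9)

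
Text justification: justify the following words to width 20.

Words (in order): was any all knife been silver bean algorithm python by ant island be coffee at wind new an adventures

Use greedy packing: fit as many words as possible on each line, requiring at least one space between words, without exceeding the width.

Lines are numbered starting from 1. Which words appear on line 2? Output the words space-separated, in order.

Line 1: ['was', 'any', 'all', 'knife'] (min_width=17, slack=3)
Line 2: ['been', 'silver', 'bean'] (min_width=16, slack=4)
Line 3: ['algorithm', 'python', 'by'] (min_width=19, slack=1)
Line 4: ['ant', 'island', 'be', 'coffee'] (min_width=20, slack=0)
Line 5: ['at', 'wind', 'new', 'an'] (min_width=14, slack=6)
Line 6: ['adventures'] (min_width=10, slack=10)

Answer: been silver bean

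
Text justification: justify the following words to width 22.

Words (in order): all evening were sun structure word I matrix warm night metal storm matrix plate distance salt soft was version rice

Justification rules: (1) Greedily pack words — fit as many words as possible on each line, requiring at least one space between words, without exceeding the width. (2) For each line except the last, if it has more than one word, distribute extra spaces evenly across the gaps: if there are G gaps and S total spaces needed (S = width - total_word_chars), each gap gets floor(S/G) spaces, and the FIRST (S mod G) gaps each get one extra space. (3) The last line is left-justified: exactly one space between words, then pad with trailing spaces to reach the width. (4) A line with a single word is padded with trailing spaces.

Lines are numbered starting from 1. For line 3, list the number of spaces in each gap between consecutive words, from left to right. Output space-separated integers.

Line 1: ['all', 'evening', 'were', 'sun'] (min_width=20, slack=2)
Line 2: ['structure', 'word', 'I'] (min_width=16, slack=6)
Line 3: ['matrix', 'warm', 'night'] (min_width=17, slack=5)
Line 4: ['metal', 'storm', 'matrix'] (min_width=18, slack=4)
Line 5: ['plate', 'distance', 'salt'] (min_width=19, slack=3)
Line 6: ['soft', 'was', 'version', 'rice'] (min_width=21, slack=1)

Answer: 4 3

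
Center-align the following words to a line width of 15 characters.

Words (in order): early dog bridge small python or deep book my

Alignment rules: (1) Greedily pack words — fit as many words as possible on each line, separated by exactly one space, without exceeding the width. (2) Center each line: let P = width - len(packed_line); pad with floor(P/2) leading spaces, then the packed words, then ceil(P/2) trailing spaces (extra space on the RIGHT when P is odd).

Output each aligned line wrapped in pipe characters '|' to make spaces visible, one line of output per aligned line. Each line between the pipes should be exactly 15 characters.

Answer: |   early dog   |
| bridge small  |
|python or deep |
|    book my    |

Derivation:
Line 1: ['early', 'dog'] (min_width=9, slack=6)
Line 2: ['bridge', 'small'] (min_width=12, slack=3)
Line 3: ['python', 'or', 'deep'] (min_width=14, slack=1)
Line 4: ['book', 'my'] (min_width=7, slack=8)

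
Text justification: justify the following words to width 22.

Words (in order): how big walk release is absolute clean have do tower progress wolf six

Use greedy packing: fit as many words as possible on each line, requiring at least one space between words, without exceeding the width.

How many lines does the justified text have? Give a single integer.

Answer: 4

Derivation:
Line 1: ['how', 'big', 'walk', 'release'] (min_width=20, slack=2)
Line 2: ['is', 'absolute', 'clean', 'have'] (min_width=22, slack=0)
Line 3: ['do', 'tower', 'progress', 'wolf'] (min_width=22, slack=0)
Line 4: ['six'] (min_width=3, slack=19)
Total lines: 4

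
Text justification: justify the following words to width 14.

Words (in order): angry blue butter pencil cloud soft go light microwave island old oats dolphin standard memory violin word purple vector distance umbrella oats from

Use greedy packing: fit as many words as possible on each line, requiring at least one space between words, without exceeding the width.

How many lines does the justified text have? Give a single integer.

Line 1: ['angry', 'blue'] (min_width=10, slack=4)
Line 2: ['butter', 'pencil'] (min_width=13, slack=1)
Line 3: ['cloud', 'soft', 'go'] (min_width=13, slack=1)
Line 4: ['light'] (min_width=5, slack=9)
Line 5: ['microwave'] (min_width=9, slack=5)
Line 6: ['island', 'old'] (min_width=10, slack=4)
Line 7: ['oats', 'dolphin'] (min_width=12, slack=2)
Line 8: ['standard'] (min_width=8, slack=6)
Line 9: ['memory', 'violin'] (min_width=13, slack=1)
Line 10: ['word', 'purple'] (min_width=11, slack=3)
Line 11: ['vector'] (min_width=6, slack=8)
Line 12: ['distance'] (min_width=8, slack=6)
Line 13: ['umbrella', 'oats'] (min_width=13, slack=1)
Line 14: ['from'] (min_width=4, slack=10)
Total lines: 14

Answer: 14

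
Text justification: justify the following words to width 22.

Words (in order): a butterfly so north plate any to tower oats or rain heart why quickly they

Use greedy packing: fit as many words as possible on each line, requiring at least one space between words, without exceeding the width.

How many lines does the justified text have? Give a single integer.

Answer: 4

Derivation:
Line 1: ['a', 'butterfly', 'so', 'north'] (min_width=20, slack=2)
Line 2: ['plate', 'any', 'to', 'tower'] (min_width=18, slack=4)
Line 3: ['oats', 'or', 'rain', 'heart', 'why'] (min_width=22, slack=0)
Line 4: ['quickly', 'they'] (min_width=12, slack=10)
Total lines: 4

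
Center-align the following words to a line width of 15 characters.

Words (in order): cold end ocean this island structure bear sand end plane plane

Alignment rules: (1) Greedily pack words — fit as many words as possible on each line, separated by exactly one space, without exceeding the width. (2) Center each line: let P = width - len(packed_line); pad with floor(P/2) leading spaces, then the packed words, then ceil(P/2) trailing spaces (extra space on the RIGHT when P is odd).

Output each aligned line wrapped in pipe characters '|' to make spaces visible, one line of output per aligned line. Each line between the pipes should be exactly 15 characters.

Line 1: ['cold', 'end', 'ocean'] (min_width=14, slack=1)
Line 2: ['this', 'island'] (min_width=11, slack=4)
Line 3: ['structure', 'bear'] (min_width=14, slack=1)
Line 4: ['sand', 'end', 'plane'] (min_width=14, slack=1)
Line 5: ['plane'] (min_width=5, slack=10)

Answer: |cold end ocean |
|  this island  |
|structure bear |
|sand end plane |
|     plane     |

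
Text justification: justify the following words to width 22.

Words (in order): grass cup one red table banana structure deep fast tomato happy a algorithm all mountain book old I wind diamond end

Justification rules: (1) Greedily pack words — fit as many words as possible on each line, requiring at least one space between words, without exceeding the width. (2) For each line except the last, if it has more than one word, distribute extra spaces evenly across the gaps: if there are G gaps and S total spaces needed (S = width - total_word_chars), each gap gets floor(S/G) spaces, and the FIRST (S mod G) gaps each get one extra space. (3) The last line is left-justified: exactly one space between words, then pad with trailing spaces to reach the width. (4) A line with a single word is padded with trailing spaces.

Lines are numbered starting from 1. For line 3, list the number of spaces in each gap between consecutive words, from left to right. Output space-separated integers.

Answer: 1 1 1

Derivation:
Line 1: ['grass', 'cup', 'one', 'red'] (min_width=17, slack=5)
Line 2: ['table', 'banana', 'structure'] (min_width=22, slack=0)
Line 3: ['deep', 'fast', 'tomato', 'happy'] (min_width=22, slack=0)
Line 4: ['a', 'algorithm', 'all'] (min_width=15, slack=7)
Line 5: ['mountain', 'book', 'old', 'I'] (min_width=19, slack=3)
Line 6: ['wind', 'diamond', 'end'] (min_width=16, slack=6)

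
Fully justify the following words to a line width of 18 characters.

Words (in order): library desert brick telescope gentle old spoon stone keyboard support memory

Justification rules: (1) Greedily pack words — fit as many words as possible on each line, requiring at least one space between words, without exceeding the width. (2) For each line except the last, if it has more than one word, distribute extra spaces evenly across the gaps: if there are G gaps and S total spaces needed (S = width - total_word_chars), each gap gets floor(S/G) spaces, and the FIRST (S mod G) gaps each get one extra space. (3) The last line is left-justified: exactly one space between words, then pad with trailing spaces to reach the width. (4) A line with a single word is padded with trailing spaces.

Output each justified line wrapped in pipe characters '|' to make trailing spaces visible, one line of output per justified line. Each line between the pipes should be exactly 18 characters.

Answer: |library     desert|
|brick    telescope|
|gentle  old  spoon|
|stone     keyboard|
|support memory    |

Derivation:
Line 1: ['library', 'desert'] (min_width=14, slack=4)
Line 2: ['brick', 'telescope'] (min_width=15, slack=3)
Line 3: ['gentle', 'old', 'spoon'] (min_width=16, slack=2)
Line 4: ['stone', 'keyboard'] (min_width=14, slack=4)
Line 5: ['support', 'memory'] (min_width=14, slack=4)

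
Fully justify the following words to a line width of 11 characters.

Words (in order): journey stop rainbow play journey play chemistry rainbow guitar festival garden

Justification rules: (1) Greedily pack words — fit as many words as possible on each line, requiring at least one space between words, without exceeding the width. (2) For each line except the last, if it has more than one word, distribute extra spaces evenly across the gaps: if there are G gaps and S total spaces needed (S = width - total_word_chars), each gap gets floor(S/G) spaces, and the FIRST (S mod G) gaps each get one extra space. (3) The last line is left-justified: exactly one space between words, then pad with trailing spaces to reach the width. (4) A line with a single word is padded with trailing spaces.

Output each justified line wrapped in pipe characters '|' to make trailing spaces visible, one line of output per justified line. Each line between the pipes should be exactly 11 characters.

Line 1: ['journey'] (min_width=7, slack=4)
Line 2: ['stop'] (min_width=4, slack=7)
Line 3: ['rainbow'] (min_width=7, slack=4)
Line 4: ['play'] (min_width=4, slack=7)
Line 5: ['journey'] (min_width=7, slack=4)
Line 6: ['play'] (min_width=4, slack=7)
Line 7: ['chemistry'] (min_width=9, slack=2)
Line 8: ['rainbow'] (min_width=7, slack=4)
Line 9: ['guitar'] (min_width=6, slack=5)
Line 10: ['festival'] (min_width=8, slack=3)
Line 11: ['garden'] (min_width=6, slack=5)

Answer: |journey    |
|stop       |
|rainbow    |
|play       |
|journey    |
|play       |
|chemistry  |
|rainbow    |
|guitar     |
|festival   |
|garden     |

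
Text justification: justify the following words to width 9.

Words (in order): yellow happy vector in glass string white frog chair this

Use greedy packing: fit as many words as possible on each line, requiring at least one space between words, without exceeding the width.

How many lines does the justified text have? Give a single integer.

Line 1: ['yellow'] (min_width=6, slack=3)
Line 2: ['happy'] (min_width=5, slack=4)
Line 3: ['vector', 'in'] (min_width=9, slack=0)
Line 4: ['glass'] (min_width=5, slack=4)
Line 5: ['string'] (min_width=6, slack=3)
Line 6: ['white'] (min_width=5, slack=4)
Line 7: ['frog'] (min_width=4, slack=5)
Line 8: ['chair'] (min_width=5, slack=4)
Line 9: ['this'] (min_width=4, slack=5)
Total lines: 9

Answer: 9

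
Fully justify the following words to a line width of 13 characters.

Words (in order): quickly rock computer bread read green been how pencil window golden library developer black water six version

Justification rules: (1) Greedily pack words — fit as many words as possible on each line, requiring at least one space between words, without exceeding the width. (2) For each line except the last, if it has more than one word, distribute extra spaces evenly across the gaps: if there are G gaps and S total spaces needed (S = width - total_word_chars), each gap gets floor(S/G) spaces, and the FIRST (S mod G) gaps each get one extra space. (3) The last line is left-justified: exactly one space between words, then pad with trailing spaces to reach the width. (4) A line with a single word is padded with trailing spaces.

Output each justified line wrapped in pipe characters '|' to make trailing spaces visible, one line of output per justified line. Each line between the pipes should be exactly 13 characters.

Line 1: ['quickly', 'rock'] (min_width=12, slack=1)
Line 2: ['computer'] (min_width=8, slack=5)
Line 3: ['bread', 'read'] (min_width=10, slack=3)
Line 4: ['green', 'been'] (min_width=10, slack=3)
Line 5: ['how', 'pencil'] (min_width=10, slack=3)
Line 6: ['window', 'golden'] (min_width=13, slack=0)
Line 7: ['library'] (min_width=7, slack=6)
Line 8: ['developer'] (min_width=9, slack=4)
Line 9: ['black', 'water'] (min_width=11, slack=2)
Line 10: ['six', 'version'] (min_width=11, slack=2)

Answer: |quickly  rock|
|computer     |
|bread    read|
|green    been|
|how    pencil|
|window golden|
|library      |
|developer    |
|black   water|
|six version  |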